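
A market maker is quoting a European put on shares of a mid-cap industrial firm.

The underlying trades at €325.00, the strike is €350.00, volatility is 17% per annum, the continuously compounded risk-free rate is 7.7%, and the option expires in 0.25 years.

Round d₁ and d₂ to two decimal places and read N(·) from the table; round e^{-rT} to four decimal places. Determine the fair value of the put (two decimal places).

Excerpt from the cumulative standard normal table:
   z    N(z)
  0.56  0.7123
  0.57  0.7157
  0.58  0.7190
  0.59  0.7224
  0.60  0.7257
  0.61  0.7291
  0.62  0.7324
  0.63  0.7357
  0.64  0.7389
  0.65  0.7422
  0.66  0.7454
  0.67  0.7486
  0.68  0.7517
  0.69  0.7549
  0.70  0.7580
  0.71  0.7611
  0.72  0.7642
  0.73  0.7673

€23.32

σ√T = 0.17·√0.25 = 0.0850
ln(S/K) + (r + σ²/2)T = ln(325/350) + (0.077 + 0.17²/2)·0.25 = -0.0741 + 0.0229 = -0.0512
d₁ = -0.0512 / 0.0850 = -0.6029 which rounds to -0.60
d₂ = d₁ − σ√T = -0.6029 − 0.0850 = -0.6879 which rounds to -0.69
e^(−rT) = e^(−0.077·0.25) = 0.9809
N(−d₂) = N(0.69) = 0.7549;  N(−d₁) = N(0.60) = 0.7257
P = 350·0.9809·0.7549 − 325·0.7257 = 259.1685 − 235.8525 = 23.3160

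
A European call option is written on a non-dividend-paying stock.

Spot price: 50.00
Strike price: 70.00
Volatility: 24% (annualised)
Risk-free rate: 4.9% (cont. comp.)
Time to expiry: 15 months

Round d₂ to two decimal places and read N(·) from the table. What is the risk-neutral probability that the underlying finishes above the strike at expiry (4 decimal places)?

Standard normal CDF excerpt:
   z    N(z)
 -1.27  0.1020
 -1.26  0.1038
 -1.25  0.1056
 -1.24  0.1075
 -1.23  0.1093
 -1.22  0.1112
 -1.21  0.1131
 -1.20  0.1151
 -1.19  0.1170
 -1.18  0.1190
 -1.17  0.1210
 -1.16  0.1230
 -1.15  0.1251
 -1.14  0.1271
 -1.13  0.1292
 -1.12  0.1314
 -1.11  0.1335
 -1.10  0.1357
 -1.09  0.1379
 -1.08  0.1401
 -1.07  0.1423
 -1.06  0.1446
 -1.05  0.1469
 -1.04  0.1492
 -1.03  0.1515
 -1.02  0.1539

T = 1.25;  σ√T = 0.2683
d₁ = [ln(50/70) + (0.049 + 0.24²/2)·1.25] / 0.2683 = [-0.3365 + 0.0973] / 0.2683 = -0.8915 → -0.89
d₂ = d₁ − σ√T = -0.8915 − 0.2683 = -1.1599 → -1.16
Pr(exercise) under Q = N(d₂) = 0.1230

0.1230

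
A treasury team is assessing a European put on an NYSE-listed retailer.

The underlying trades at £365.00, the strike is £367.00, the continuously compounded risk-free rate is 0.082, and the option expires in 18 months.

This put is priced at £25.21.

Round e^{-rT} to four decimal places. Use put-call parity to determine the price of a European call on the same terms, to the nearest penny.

exp(−rT) = exp(−0.082·1.5) = 0.8843
Put-call parity: C − P = S − K·e^(−rT) = 365 − 367·0.8843 = 365 − 324.5381 = 40.4619
C = P + (C − P) = 25.21 + (40.4619) = 65.6719

£65.67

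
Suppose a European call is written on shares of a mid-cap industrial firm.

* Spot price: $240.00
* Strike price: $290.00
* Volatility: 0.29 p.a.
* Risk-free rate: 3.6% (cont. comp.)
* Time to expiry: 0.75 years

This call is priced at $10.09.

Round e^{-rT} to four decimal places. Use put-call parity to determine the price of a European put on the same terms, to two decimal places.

exp(−rT) = exp(−0.036·0.75) = 0.9734
Put-call parity: C − P = S − K·e^(−rT) = 240 − 290·0.9734 = 240 − 282.2860 = -42.2860
P = C − (C − P) = 10.09 − (-42.2860) = 52.3760

$52.38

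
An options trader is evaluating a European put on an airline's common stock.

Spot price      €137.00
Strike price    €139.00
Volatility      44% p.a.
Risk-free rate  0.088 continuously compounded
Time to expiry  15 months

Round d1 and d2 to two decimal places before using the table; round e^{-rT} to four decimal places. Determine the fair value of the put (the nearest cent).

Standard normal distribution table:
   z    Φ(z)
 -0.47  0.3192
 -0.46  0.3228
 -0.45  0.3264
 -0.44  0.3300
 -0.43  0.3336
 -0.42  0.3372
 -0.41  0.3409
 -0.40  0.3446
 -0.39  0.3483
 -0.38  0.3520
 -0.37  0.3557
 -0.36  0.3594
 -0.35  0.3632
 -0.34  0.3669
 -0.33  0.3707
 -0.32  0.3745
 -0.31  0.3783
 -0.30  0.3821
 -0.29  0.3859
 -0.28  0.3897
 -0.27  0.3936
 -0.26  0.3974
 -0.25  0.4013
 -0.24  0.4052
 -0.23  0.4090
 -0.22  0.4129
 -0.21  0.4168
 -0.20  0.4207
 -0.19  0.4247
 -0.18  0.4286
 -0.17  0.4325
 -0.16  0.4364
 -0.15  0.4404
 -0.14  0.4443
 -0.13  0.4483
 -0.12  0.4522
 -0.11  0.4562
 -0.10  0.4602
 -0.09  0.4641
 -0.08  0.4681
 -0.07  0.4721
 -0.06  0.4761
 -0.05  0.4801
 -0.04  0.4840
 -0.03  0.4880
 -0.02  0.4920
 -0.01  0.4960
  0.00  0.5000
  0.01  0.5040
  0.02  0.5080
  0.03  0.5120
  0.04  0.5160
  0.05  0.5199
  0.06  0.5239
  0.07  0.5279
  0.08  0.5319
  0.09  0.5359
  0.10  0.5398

€19.53

σ√T = 0.44 × 1.1180 = 0.4919
d₁ = [ln(137/139) + (0.088 + 0.44²/2)·1.25] / 0.4919 = [-0.0145 + 0.2310] / 0.4919 = 0.4401 ⇒ 0.44
d₂ = d₁ − σ√T = 0.4401 − 0.4919 = -0.0518 ⇒ -0.05
e^(−rT) = e^(−0.088·1.25) = 0.8958
N(−d₂) = N(0.05) = 0.5199;  N(−d₁) = N(-0.44) = 0.3300
P = 139·0.8958·0.5199 − 137·0.3300 = 64.7360 − 45.2100 = 19.5260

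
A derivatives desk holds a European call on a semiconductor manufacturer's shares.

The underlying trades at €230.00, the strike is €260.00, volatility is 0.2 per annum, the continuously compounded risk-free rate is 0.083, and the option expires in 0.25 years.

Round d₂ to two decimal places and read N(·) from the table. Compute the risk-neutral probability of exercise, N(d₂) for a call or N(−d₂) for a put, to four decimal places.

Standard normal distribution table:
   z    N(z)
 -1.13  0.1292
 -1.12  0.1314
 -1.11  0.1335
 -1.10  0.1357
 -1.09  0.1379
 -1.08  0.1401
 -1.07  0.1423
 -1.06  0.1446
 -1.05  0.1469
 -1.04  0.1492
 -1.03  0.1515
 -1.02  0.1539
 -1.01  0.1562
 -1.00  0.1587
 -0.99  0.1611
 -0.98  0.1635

σ√T = 0.2·√0.25 = 0.1000
d₁ = [ln(230/260) + (0.083 + 0.2²/2)·0.25] / 0.1000 = [-0.1226 + 0.0258] / 0.1000 = -0.9685 ⇒ -0.97
d₂ = d₁ − σ√T = -0.9685 − 0.1000 = -1.0685 ⇒ -1.07
Risk-neutral Pr[S_T > K] = N(d₂) = N(-1.07) = 0.1423

0.1423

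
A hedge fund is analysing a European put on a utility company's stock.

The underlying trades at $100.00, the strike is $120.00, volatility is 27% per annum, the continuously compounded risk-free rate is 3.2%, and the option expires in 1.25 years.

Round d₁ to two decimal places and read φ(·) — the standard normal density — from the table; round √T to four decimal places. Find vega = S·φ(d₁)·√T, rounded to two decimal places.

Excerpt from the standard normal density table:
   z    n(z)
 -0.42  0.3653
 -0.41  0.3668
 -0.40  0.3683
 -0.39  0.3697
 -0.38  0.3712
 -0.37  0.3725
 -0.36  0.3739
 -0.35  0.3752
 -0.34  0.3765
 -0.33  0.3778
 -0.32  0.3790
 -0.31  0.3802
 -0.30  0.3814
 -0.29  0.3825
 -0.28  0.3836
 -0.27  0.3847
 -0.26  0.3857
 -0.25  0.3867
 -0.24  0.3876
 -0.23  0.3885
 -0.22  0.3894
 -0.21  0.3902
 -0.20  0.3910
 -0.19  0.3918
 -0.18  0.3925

σ√T = 0.27 × 1.1180 = 0.3019
d₁ = [ln(100/120) + (0.032 + 0.27²/2)·1.25] / 0.3019 = [-0.1823 + 0.0856] / 0.3019 = -0.3205 which rounds to -0.32
√T = √1.25 = 1.1180
φ(d₁) = φ(-0.32) = 0.3790
vega = S·φ(d₁)·√T = 100·0.3790·1.1180 = 42.3722

42.37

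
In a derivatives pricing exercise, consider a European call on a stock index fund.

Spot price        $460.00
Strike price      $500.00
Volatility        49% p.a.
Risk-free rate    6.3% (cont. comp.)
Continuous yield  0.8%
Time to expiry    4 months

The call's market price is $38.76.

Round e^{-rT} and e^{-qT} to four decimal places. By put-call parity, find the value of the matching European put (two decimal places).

$69.60

exp(−qT) = exp(−0.008·0.3333) = 0.9973;  exp(−rT) = exp(−0.063·0.3333) = 0.9792
Put-call parity: C − P = S·e^(−qT) − K·e^(−rT) = 460·0.9973 − 500·0.9792 = 458.7580 − 489.6000 = -30.8420
P = C − (C − P) = 38.76 − (-30.8420) = 69.6020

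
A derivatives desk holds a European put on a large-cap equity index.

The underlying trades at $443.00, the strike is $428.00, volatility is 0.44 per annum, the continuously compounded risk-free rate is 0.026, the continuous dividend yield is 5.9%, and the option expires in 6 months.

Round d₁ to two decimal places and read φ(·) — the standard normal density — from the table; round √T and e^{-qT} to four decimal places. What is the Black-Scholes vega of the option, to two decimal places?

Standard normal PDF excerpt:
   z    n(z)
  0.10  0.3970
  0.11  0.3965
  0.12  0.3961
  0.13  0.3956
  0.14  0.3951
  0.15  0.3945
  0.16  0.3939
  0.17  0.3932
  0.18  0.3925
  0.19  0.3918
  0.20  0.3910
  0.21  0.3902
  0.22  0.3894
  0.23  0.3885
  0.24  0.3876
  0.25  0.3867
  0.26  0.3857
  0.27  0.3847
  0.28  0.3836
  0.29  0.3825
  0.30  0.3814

σ√T = 0.44·√0.5 = 0.3111
d₁ = [ln(443/428) + (0.026 − 0.059 + 0.44²/2)·0.5] / 0.3111 = [0.0344 + 0.0319] / 0.3111 = 0.2132 ≈ 0.21
√T = √0.5 = 0.7071
φ(d₁) = φ(0.21) = 0.3902
exp(−qT) = exp(−0.059·0.5) = 0.9709
vega = S·exp(−qT)·φ(d₁)·√T = 443·0.9709·0.3902·0.7071 = 118.6715

118.67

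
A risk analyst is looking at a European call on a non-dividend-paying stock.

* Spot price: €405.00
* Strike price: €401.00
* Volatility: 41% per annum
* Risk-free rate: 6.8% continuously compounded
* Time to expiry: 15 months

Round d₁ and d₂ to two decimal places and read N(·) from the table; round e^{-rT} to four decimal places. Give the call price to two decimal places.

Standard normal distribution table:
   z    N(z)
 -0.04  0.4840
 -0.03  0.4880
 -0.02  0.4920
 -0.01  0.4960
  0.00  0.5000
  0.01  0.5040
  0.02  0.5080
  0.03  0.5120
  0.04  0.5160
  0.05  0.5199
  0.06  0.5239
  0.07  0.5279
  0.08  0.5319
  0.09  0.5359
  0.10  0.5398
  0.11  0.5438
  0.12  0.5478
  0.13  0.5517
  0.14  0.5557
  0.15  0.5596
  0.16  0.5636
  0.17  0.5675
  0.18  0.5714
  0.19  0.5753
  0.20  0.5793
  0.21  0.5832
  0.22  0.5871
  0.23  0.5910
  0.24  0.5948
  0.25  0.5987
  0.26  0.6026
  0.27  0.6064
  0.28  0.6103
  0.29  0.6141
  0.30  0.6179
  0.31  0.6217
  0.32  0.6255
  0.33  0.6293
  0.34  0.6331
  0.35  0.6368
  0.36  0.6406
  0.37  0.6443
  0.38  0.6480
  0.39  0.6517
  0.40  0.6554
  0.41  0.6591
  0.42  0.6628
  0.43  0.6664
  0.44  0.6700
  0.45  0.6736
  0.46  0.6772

T = 1.25;  σ√T = 0.4584
d₁ = [ln(405/401) + (0.068 + ½·0.41²)·1.25] / (σ√T) = (0.0099 + 0.1901) / 0.4584 = 0.4363 which rounds to 0.44
d₂ = 0.4363 − 0.4584 = -0.0221 which rounds to -0.02
e^(−rT) = e^(−0.068·1.25) = 0.9185
N(d₁) = N(0.44) = 0.6700;  N(d₂) = N(-0.02) = 0.4920
C = 405·0.6700 − 401·0.9185·0.4920 = 271.3500 − 181.2127 = 90.1373

€90.14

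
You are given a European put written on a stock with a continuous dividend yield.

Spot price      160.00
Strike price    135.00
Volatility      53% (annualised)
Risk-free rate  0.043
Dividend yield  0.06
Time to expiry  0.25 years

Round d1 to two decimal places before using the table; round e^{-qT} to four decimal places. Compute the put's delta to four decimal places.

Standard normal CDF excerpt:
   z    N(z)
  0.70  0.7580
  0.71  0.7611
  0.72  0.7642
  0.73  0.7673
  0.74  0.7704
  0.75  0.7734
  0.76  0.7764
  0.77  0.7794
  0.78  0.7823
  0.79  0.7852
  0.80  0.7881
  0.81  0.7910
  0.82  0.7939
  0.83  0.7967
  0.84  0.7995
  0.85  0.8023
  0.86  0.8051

-0.2203

σ√T = 0.53 × 0.5000 = 0.2650
d₁ = [ln(160/135) + (0.043 − 0.06 + 0.53²/2)·0.25] / 0.2650 = [0.1699 + 0.0309] / 0.2650 = 0.7576 ⇒ 0.76
N(d₁) = N(0.76) = 0.7764
Δ_put = e^(−qT)·(N(d₁) − 1) = 0.9851·(0.7764 − 1) = -0.2203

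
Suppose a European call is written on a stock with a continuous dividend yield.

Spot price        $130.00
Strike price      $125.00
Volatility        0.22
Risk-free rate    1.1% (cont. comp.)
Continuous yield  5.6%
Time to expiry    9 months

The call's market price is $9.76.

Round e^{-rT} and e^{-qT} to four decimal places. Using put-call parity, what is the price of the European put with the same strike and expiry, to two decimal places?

$9.08

e^(−qT) = e^(−0.056·0.75) = 0.9589;  e^(−rT) = e^(−0.011·0.75) = 0.9918
Put-call parity: C − P = S·e^(−qT) − K·e^(−rT) = 130·0.9589 − 125·0.9918 = 124.6570 − 123.9750 = 0.6820
P = C − (C − P) = 9.76 − (0.6820) = 9.0780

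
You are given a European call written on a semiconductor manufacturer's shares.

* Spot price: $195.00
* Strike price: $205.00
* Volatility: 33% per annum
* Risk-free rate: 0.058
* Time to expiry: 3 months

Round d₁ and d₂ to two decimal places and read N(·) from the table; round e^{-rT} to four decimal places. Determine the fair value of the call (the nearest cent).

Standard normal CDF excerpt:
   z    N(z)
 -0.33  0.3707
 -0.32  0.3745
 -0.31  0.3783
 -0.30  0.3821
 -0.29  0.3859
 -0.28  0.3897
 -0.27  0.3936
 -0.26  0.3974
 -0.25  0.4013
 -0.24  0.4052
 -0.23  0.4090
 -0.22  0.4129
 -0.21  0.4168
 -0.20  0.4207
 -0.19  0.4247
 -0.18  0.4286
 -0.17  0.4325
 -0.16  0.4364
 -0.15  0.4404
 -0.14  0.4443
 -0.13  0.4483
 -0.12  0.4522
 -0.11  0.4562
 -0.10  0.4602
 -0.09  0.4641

T = 0.25;  σ√T = 0.1650
d₁ = [ln(195/205) + (0.058 + ½·0.33²)·0.25] / (σ√T) = (-0.0500 + 0.0281) / 0.1650 = -0.1327 → -0.13
d₂ = -0.1327 − 0.1650 = -0.2977 → -0.30
e^(−rT) = e^(−0.058·0.25) = 0.9856
C = 195·N(-0.13) − 205·0.9856·N(-0.30) = 195·0.4483 − 205·0.9856·0.3821 = 87.4185 − 77.2025 = 10.2160

$10.22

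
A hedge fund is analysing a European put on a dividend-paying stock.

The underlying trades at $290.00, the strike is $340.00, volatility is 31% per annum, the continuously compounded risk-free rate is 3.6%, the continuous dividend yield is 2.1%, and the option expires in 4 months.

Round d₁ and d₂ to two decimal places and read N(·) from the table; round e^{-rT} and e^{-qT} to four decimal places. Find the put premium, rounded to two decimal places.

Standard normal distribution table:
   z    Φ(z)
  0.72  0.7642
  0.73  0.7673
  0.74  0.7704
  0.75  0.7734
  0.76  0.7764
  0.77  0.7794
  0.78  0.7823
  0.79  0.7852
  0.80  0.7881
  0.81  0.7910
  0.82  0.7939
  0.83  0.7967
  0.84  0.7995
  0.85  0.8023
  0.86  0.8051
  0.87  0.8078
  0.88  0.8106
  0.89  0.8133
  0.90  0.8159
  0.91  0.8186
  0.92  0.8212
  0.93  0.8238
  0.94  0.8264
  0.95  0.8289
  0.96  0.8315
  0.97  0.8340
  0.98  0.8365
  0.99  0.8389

$54.03

σ√T = 0.31 × 0.5774 = 0.1790
d₁ = [ln(290/340) + (0.036 − 0.021 + 0.31²/2)·0.3333] / 0.1790 = [-0.1591 + 0.0210] / 0.1790 = -0.7713 ⇒ -0.77
d₂ = d₁ − σ√T = -0.7713 − 0.1790 = -0.9503 ⇒ -0.95
e^(−qT) = e^(−0.021·0.3333) = 0.9930;  e^(−rT) = e^(−0.036·0.3333) = 0.9881
N(−d₂) = N(0.95) = 0.8289;  N(−d₁) = N(0.77) = 0.7794
P = 340·0.9881·0.8289 − 290·0.9930·0.7794 = 278.4723 − 224.4438 = 54.0285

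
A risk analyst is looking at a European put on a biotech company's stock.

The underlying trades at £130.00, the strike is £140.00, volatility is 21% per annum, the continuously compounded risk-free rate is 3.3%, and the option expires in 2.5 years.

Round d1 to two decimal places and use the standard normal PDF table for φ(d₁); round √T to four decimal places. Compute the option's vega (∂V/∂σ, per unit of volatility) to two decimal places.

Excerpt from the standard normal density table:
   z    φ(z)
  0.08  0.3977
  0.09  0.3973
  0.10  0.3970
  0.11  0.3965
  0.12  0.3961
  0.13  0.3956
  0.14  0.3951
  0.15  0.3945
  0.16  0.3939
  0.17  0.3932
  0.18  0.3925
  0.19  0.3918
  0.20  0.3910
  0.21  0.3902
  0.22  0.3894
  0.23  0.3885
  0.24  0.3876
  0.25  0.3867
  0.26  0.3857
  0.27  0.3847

σ√T = 0.21·√2.5 = 0.3320
d₁ = [ln(130/140) + (0.033 + ½·0.21²)·2.5] / (σ√T) = (-0.0741 + 0.1376) / 0.3320 = 0.1913 ⇒ 0.19
√T = √2.5 = 1.5811
φ(d₁) = φ(0.19) = 0.3918
vega = S·φ(d₁)·√T = 130·0.3918·1.5811 = 80.5317

80.53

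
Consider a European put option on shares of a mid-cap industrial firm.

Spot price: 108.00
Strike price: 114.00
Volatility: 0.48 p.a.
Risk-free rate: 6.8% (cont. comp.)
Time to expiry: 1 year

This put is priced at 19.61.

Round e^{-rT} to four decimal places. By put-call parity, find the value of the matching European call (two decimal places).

e^(−rT) = e^(−0.068·1) = 0.9343
Put-call parity: C − P = S − K·e^(−rT) = 108 − 114·0.9343 = 108 − 106.5102 = 1.4898
C = P + (C − P) = 19.61 + (1.4898) = 21.0998

21.10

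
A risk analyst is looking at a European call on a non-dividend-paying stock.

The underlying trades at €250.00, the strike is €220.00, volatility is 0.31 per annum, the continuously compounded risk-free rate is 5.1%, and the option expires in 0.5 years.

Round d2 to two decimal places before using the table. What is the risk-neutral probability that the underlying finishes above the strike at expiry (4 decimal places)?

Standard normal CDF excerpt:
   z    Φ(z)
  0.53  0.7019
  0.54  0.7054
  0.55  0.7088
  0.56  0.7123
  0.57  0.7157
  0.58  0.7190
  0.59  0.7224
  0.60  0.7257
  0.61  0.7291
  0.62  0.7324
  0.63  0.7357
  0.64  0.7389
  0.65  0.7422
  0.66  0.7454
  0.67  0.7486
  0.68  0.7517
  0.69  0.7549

σ√T = 0.31 × 0.7071 = 0.2192
d₁ = [ln(250/220) + (0.051 + 0.31²/2)·0.5] / 0.2192 = [0.1278 + 0.0495] / 0.2192 = 0.8091 ⇒ 0.81
d₂ = d₁ − σ√T = 0.8091 − 0.2192 = 0.5899 ⇒ 0.59
Risk-neutral Pr[S_T > K] = N(d₂) = N(0.59) = 0.7224

0.7224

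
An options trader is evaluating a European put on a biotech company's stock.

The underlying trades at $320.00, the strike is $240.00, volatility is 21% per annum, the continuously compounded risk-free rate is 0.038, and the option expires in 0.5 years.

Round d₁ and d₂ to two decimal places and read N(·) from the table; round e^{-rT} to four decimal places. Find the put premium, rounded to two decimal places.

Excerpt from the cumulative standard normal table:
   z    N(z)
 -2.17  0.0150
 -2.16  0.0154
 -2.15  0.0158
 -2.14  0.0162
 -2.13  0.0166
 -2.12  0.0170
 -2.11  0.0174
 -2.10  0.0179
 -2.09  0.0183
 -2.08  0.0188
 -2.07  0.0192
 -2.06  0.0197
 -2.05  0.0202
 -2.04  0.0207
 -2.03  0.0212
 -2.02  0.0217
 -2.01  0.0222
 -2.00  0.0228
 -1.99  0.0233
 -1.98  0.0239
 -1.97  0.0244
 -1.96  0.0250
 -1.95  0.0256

σ√T = 0.21·√0.5 = 0.1485
d₁ = [ln(320/240) + (0.038 + 0.21²/2)·0.5] / 0.1485 = [0.2877 + 0.0300] / 0.1485 = 2.1396 ⇒ 2.14
d₂ = d₁ − σ√T = 2.1396 − 0.1485 = 1.9911 ⇒ 1.99
e^(−rT) = e^(−0.038·0.5) = 0.9812
N(−d₂) = N(-1.99) = 0.0233;  N(−d₁) = N(-2.14) = 0.0162
P = 240·0.9812·0.0233 − 320·0.0162 = 5.4869 − 5.1840 = 0.3029

$0.30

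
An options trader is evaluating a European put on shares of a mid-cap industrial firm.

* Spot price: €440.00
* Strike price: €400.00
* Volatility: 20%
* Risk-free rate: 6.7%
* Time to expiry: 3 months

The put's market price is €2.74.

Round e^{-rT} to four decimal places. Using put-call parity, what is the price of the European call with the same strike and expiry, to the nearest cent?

€49.38

exp(−rT) = exp(−0.067·0.25) = 0.9834
Put-call parity: C − P = S − K·e^(−rT) = 440 − 400·0.9834 = 440 − 393.3600 = 46.6400
C = P + (C − P) = 2.74 + (46.6400) = 49.3800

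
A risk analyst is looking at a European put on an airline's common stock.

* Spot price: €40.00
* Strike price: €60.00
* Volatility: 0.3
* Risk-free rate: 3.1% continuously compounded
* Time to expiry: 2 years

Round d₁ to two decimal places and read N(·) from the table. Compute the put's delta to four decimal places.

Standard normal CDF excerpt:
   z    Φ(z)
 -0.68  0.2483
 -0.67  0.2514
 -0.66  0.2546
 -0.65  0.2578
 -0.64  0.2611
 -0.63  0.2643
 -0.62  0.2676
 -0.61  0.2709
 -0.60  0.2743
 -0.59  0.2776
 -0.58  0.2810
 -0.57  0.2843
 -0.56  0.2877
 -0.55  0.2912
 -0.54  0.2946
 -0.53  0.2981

-0.7257

σ√T = 0.3·√2 = 0.4243
d₁ = [ln(40/60) + (0.031 + ½·0.3²)·2] / (σ√T) = (-0.4055 + 0.1520) / 0.4243 = -0.5974 → -0.60
N(d₁) = N(-0.60) = 0.2743
Δ_put = N(d₁) − 1 = 0.2743 − 1 = -0.7257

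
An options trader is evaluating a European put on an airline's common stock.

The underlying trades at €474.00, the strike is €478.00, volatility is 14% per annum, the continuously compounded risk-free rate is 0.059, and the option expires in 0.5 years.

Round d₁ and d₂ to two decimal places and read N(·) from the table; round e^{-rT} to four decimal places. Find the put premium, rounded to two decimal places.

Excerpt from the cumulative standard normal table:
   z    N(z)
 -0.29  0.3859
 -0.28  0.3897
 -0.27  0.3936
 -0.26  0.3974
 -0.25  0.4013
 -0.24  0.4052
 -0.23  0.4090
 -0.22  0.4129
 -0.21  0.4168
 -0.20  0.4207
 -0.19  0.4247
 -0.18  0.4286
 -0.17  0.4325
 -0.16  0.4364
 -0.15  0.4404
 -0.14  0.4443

σ√T = 0.14·√0.5 = 0.0990
ln(S/K) + (r + σ²/2)T = ln(474/478) + (0.059 + 0.14²/2)·0.5 = -0.0084 + 0.0344 = 0.0260
d₁ = 0.0260 / 0.0990 = 0.2626 which rounds to 0.26
d₂ = d₁ − σ√T = 0.2626 − 0.0990 = 0.1636 which rounds to 0.16
exp(−rT) = exp(−0.059·0.5) = 0.9709
P = 478·0.9709·N(-0.16) − 474·N(-0.26) = 478·0.9709·0.4364 − 474·0.3974 = 202.5290 − 188.3676 = 14.1614

€14.16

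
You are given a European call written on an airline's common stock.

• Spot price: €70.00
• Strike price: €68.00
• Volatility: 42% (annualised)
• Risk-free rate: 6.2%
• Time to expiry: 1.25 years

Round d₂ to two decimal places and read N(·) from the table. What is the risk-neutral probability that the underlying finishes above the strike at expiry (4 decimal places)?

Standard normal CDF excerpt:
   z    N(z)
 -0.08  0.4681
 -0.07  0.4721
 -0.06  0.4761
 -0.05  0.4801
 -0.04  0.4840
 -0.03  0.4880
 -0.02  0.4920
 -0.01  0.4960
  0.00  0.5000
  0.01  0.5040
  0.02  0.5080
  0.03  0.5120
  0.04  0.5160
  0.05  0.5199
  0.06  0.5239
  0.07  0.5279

0.4960

σ√T = 0.42 × 1.1180 = 0.4696
d₁ = [ln(70/68) + (0.062 + ½·0.42²)·1.25] / (σ√T) = (0.0290 + 0.1878) / 0.4696 = 0.4616 → 0.46
d₂ = 0.4616 − 0.4696 = -0.0080 → -0.01
Pr(exercise) under Q = N(d₂) = 0.4960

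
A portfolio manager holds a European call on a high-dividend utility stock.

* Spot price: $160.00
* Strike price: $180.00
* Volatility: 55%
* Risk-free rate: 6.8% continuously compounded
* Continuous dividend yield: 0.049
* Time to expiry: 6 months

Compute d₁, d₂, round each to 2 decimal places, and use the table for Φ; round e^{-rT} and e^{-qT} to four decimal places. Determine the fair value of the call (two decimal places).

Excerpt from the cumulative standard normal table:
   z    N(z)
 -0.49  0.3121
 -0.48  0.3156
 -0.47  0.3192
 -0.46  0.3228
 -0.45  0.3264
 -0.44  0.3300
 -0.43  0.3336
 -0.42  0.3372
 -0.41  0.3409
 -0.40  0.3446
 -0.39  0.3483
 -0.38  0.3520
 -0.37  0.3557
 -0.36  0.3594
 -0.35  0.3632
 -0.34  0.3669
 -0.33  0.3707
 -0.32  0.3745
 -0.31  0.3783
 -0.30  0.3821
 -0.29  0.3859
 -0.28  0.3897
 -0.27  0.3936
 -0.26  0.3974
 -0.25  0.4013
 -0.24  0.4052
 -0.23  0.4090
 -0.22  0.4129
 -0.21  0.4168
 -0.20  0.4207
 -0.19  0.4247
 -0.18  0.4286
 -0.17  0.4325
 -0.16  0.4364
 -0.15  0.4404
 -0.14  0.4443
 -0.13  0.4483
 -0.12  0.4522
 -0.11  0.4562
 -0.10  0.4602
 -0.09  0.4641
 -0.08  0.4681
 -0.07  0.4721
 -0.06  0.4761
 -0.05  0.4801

$17.55

σ√T = 0.55 × 0.7071 = 0.3889
d₁ = [ln(160/180) + (0.068 − 0.049 + ½·0.55²)·0.5] / (σ√T) = (-0.1178 + 0.0851) / 0.3889 = -0.0840 ⇒ -0.08
d₂ = -0.0840 − 0.3889 = -0.4729 ⇒ -0.47
exp(−qT) = exp(−0.049·0.5) = 0.9758;  exp(−rT) = exp(−0.068·0.5) = 0.9666
C = 160·0.9758·N(-0.08) − 180·0.9666·N(-0.47) = 160·0.9758·0.4681 − 180·0.9666·0.3192 = 73.0835 − 55.5370 = 17.5465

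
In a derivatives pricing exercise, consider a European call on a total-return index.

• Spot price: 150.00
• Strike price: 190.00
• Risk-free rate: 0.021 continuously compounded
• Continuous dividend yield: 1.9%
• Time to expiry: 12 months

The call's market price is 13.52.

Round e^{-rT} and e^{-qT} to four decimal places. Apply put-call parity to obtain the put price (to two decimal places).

52.39

e^(−qT) = e^(−0.019·1) = 0.9812;  e^(−rT) = e^(−0.021·1) = 0.9792
Put-call parity: C − P = S·e^(−qT) − K·e^(−rT) = 150·0.9812 − 190·0.9792 = 147.1800 − 186.0480 = -38.8680
P = C − (C − P) = 13.52 − (-38.8680) = 52.3880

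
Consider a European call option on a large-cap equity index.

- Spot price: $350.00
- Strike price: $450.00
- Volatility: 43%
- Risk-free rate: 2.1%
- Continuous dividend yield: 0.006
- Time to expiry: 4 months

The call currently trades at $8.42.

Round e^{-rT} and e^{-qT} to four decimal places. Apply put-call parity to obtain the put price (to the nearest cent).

$105.97

exp(−qT) = exp(−0.006·0.3333) = 0.9980;  exp(−rT) = exp(−0.021·0.3333) = 0.9930
Put-call parity: C − P = S·e^(−qT) − K·e^(−rT) = 350·0.9980 − 450·0.9930 = 349.3000 − 446.8500 = -97.5500
P = C − (C − P) = 8.42 − (-97.5500) = 105.9700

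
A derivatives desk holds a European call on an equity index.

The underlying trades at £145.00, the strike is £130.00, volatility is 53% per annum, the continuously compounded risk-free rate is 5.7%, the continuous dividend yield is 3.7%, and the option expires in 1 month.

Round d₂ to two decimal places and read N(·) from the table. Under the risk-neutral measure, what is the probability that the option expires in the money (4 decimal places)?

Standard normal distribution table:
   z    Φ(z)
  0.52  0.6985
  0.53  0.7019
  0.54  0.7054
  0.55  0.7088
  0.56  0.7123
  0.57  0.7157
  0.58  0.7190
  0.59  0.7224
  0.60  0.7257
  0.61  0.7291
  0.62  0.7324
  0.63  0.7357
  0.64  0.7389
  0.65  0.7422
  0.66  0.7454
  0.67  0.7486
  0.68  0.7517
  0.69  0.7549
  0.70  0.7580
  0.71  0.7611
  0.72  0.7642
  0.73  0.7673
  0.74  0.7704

0.7422

σ√T = 0.53 × 0.2887 = 0.1530
ln(S/K) + (r − q + σ²/2)T = ln(145/130) + (0.057 − 0.037 + 0.53²/2)·0.08333 = 0.1092 + 0.0134 = 0.1226
d₁ = 0.1226 / 0.1530 = 0.8011 ≈ 0.80
d₂ = d₁ − σ√T = 0.8011 − 0.1530 = 0.6481 ≈ 0.65
Pr(exercise) under Q = N(d₂) = 0.7422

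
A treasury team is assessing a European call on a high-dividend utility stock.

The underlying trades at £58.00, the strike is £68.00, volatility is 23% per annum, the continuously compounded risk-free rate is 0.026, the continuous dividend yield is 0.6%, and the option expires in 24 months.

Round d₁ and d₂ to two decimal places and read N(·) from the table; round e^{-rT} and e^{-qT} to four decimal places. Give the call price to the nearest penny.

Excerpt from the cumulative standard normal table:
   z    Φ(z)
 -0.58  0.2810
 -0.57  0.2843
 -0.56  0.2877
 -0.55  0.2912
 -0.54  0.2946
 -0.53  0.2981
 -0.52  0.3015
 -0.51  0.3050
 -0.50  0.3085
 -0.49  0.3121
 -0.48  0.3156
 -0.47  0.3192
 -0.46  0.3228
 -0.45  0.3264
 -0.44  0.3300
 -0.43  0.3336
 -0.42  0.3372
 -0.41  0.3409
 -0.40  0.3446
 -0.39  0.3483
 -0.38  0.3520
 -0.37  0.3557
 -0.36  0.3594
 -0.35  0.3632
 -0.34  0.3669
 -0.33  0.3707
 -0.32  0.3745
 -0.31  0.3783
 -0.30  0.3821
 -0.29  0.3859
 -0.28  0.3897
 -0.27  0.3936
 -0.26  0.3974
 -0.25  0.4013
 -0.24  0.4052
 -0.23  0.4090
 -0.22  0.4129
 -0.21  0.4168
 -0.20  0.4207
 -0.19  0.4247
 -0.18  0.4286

σ√T = 0.23·√2 = 0.3253
d₁ = [ln(58/68) + (0.026 − 0.006 + 0.23²/2)·2] / 0.3253 = [-0.1591 + 0.0929] / 0.3253 = -0.2034 ≈ -0.20
d₂ = d₁ − σ√T = -0.2034 − 0.3253 = -0.5287 ≈ -0.53
e^(−qT) = e^(−0.006·2) = 0.9881;  e^(−rT) = e^(−0.026·2) = 0.9493
C = 58·0.9881·N(-0.20) − 68·0.9493·N(-0.53) = 58·0.9881·0.4207 − 68·0.9493·0.2981 = 24.1102 − 19.2431 = 4.8672

£4.87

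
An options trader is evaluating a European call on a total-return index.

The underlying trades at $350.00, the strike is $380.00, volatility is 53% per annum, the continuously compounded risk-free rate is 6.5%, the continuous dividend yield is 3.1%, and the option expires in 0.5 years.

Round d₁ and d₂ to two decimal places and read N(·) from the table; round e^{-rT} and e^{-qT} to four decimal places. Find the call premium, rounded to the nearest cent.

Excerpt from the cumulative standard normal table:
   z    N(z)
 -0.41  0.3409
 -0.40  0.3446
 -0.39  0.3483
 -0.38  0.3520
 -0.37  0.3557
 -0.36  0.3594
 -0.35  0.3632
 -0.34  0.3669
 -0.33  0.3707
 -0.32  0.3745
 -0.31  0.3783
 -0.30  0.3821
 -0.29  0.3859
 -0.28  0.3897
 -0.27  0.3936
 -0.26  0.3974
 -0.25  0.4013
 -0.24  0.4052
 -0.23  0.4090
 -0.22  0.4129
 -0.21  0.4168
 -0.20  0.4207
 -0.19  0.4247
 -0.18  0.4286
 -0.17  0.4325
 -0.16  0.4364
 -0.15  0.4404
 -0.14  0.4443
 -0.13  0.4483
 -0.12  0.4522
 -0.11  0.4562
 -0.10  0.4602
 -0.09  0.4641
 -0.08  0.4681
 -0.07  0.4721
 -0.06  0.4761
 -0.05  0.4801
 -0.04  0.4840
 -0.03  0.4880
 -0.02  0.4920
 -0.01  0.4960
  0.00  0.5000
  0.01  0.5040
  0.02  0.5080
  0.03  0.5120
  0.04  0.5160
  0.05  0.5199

$41.48

σ√T = 0.53·√0.5 = 0.3748
ln(S/K) + (r − q + σ²/2)T = ln(350/380) + (0.065 − 0.031 + 0.53²/2)·0.5 = -0.0822 + 0.0872 = 0.0050
d₁ = 0.0050 / 0.3748 = 0.0133 → 0.01
d₂ = d₁ − σ√T = 0.0133 − 0.3748 = -0.3615 → -0.36
e^(−qT) = e^(−0.031·0.5) = 0.9846;  e^(−rT) = e^(−0.065·0.5) = 0.9680
N(d₁) = N(0.01) = 0.5040;  N(d₂) = N(-0.36) = 0.3594
C = 350·0.9846·0.5040 − 380·0.9680·0.3594 = 173.6834 − 132.2017 = 41.4817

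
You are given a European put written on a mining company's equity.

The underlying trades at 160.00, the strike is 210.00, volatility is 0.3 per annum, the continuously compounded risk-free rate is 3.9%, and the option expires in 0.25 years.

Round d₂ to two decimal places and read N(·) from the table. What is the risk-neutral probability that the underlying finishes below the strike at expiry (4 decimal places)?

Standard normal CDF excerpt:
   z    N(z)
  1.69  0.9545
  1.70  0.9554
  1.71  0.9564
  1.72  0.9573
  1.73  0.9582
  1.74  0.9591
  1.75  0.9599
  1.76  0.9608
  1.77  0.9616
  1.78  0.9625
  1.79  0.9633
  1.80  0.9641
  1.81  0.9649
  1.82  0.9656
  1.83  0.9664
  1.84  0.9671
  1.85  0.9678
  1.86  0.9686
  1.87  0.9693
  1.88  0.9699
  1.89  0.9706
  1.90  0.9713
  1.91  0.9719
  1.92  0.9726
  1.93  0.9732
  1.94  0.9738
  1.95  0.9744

T = 0.25;  σ√T = 0.1500
d₁ = [ln(160/210) + (0.039 + 0.3²/2)·0.25] / 0.1500 = [-0.2719 + 0.0210] / 0.1500 = -1.6729 which rounds to -1.67
d₂ = d₁ − σ√T = -1.6729 − 0.1500 = -1.8229 which rounds to -1.82
Risk-neutral Pr[S_T < K] = N(−d₂) = N(1.82) = 0.9656

0.9656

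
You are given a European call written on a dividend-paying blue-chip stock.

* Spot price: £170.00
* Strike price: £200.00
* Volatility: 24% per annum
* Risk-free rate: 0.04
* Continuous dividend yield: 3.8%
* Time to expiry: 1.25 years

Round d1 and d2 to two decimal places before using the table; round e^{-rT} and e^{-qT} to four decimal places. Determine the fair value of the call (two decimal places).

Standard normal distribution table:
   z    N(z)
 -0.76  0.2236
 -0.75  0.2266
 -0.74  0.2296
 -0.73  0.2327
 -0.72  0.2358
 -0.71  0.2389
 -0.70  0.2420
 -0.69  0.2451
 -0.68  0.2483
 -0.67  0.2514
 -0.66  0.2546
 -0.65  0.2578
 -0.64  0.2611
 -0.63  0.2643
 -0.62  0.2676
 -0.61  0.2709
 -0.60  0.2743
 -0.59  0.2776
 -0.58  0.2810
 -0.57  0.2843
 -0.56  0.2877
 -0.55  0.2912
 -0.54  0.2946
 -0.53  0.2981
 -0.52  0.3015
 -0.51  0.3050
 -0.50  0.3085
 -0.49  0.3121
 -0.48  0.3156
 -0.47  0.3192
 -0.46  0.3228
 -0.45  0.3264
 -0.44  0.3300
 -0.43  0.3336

σ√T = 0.24·√1.25 = 0.2683
d₁ = [ln(170/200) + (0.04 − 0.038 + 0.24²/2)·1.25] / 0.2683 = [-0.1625 + 0.0385] / 0.2683 = -0.4622 ≈ -0.46
d₂ = d₁ − σ√T = -0.4622 − 0.2683 = -0.7305 ≈ -0.73
e^(−qT) = e^(−0.038·1.25) = 0.9536;  e^(−rT) = e^(−0.04·1.25) = 0.9512
C = 170·0.9536·N(-0.46) − 200·0.9512·N(-0.73) = 170·0.9536·0.3228 − 200·0.9512·0.2327 = 52.3298 − 44.2688 = 8.0609

£8.06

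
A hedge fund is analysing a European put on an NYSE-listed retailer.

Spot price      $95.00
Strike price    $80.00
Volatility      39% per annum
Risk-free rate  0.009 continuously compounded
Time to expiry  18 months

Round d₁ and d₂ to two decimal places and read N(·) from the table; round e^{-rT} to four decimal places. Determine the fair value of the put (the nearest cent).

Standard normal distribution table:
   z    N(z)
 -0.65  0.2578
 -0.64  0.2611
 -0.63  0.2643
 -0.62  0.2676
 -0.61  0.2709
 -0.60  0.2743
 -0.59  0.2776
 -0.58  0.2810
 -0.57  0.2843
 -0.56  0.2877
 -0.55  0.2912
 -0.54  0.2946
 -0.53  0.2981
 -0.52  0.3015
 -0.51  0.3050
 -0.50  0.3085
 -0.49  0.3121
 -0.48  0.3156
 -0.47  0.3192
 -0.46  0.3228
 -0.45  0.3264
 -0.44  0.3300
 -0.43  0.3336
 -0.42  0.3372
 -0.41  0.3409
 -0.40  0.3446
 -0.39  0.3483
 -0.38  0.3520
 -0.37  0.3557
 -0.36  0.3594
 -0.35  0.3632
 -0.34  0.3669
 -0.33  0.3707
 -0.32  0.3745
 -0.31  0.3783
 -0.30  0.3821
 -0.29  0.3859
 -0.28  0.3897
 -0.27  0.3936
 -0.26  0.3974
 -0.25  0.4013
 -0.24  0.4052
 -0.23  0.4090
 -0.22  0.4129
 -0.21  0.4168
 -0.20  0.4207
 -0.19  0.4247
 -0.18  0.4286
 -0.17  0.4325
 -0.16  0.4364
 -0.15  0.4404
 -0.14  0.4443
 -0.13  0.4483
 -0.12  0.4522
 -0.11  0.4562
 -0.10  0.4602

$9.65

σ√T = 0.39·√1.5 = 0.4777
d₁ = [ln(95/80) + (0.009 + 0.39²/2)·1.5] / 0.4777 = [0.1719 + 0.1276] / 0.4777 = 0.6269 → 0.63
d₂ = d₁ − σ√T = 0.6269 − 0.4777 = 0.1492 → 0.15
e^(−rT) = e^(−0.009·1.5) = 0.9866
N(−d₂) = N(-0.15) = 0.4404;  N(−d₁) = N(-0.63) = 0.2643
P = 80·0.9866·0.4404 − 95·0.2643 = 34.7599 − 25.1085 = 9.6514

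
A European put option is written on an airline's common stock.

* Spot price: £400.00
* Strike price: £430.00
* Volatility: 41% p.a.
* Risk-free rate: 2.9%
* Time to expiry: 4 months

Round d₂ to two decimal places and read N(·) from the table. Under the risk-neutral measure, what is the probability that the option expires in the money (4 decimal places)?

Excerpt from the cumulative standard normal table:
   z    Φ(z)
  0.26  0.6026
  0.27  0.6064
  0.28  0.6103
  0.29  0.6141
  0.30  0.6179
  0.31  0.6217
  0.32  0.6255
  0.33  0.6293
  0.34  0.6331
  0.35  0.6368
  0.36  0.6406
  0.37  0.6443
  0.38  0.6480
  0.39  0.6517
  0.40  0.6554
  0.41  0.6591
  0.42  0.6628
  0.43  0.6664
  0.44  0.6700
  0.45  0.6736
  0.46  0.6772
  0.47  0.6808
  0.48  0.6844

0.6480

σ√T = 0.41·√0.3333 = 0.2367
d₁ = [ln(400/430) + (0.029 + 0.41²/2)·0.3333] / 0.2367 = [-0.0723 + 0.0377] / 0.2367 = -0.1463 ≈ -0.15
d₂ = d₁ − σ√T = -0.1463 − 0.2367 = -0.3830 ≈ -0.38
Risk-neutral Pr[S_T < K] = N(−d₂) = N(0.38) = 0.6480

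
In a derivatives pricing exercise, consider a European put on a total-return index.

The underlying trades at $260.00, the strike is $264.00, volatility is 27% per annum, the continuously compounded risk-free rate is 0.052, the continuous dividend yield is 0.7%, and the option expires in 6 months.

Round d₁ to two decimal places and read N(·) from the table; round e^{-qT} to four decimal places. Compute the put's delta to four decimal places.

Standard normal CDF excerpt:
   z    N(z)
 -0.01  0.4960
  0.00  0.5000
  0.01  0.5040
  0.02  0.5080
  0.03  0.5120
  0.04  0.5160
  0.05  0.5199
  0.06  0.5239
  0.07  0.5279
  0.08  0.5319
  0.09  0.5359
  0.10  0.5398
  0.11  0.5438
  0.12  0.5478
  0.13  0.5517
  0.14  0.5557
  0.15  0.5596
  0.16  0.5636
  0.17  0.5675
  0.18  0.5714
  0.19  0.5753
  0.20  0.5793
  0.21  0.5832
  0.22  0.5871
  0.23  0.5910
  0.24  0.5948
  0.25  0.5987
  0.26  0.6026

-0.4467

σ√T = 0.27 × 0.7071 = 0.1909
d₁ = [ln(260/264) + (0.052 − 0.007 + 0.27²/2)·0.5] / 0.1909 = [-0.0153 + 0.0407] / 0.1909 = 0.1333 ⇒ 0.13
N(d₁) = N(0.13) = 0.5517
Δ_put = exp(−qT)·(N(d₁) − 1) = 0.9965·(0.5517 − 1) = -0.4467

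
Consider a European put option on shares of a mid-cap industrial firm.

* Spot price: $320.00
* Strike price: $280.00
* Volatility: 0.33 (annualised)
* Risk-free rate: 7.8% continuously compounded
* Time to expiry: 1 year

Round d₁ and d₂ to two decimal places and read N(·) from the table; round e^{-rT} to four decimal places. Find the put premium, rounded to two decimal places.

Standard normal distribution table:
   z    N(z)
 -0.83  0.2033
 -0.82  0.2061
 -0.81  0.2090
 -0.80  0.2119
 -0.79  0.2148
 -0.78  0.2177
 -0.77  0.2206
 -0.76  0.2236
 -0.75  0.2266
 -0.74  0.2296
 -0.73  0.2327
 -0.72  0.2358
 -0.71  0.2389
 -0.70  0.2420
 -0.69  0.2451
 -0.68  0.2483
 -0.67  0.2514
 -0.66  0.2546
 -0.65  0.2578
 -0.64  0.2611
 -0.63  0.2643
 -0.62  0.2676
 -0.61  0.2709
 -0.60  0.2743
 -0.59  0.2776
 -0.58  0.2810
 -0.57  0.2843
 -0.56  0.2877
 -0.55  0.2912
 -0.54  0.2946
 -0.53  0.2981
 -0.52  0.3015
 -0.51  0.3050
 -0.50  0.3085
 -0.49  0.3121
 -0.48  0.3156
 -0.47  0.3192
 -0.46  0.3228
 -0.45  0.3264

$14.86

σ√T = 0.33 × 1.0000 = 0.3300
d₁ = [ln(320/280) + (0.078 + 0.33²/2)·1] / 0.3300 = [0.1335 + 0.1325] / 0.3300 = 0.8060 ≈ 0.81
d₂ = d₁ − σ√T = 0.8060 − 0.3300 = 0.4760 ≈ 0.48
exp(−rT) = exp(−0.078·1) = 0.9250
N(−d₂) = N(-0.48) = 0.3156;  N(−d₁) = N(-0.81) = 0.2090
P = 280·0.9250·0.3156 − 320·0.2090 = 81.7404 − 66.8800 = 14.8604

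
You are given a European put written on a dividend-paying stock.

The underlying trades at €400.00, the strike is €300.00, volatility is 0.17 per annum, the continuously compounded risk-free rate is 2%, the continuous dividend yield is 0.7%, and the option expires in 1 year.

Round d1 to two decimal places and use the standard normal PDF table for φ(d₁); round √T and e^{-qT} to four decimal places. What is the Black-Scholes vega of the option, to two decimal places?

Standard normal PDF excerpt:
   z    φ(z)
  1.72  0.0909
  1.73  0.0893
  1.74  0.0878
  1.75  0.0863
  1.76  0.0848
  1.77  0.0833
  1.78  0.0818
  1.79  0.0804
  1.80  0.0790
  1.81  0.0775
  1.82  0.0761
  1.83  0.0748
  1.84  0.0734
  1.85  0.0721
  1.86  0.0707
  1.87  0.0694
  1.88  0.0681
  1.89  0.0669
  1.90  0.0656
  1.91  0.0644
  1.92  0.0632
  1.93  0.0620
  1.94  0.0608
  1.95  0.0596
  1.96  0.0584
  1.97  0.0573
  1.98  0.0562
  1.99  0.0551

28.64

T = 1;  σ√T = 0.1700
d₁ = [ln(400/300) + (0.02 − 0.007 + 0.17²/2)·1] / 0.1700 = [0.2877 + 0.0275] / 0.1700 = 1.8537 which rounds to 1.85
√T = √1 = 1.0000
φ(d₁) = φ(1.85) = 0.0721
exp(−qT) = exp(−0.007·1) = 0.9930
vega = S·exp(−qT)·φ(d₁)·√T = 400·0.9930·0.0721·1.0000 = 28.6381
(Call and put vega coincide under Black-Scholes.)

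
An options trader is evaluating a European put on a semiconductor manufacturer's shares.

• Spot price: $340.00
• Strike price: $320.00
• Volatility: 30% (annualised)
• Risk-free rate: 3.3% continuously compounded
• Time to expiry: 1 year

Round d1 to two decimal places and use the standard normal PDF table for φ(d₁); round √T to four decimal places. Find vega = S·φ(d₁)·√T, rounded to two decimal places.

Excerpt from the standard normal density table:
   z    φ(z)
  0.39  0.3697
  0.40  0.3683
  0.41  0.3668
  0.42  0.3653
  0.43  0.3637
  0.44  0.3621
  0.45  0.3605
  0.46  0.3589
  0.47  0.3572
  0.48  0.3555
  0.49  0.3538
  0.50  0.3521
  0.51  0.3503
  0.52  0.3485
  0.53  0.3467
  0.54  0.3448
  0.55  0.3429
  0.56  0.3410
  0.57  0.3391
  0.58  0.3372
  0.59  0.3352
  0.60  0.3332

122.03

T = 1;  σ√T = 0.3000
d₁ = [ln(340/320) + (0.033 + 0.3²/2)·1] / 0.3000 = [0.0606 + 0.0780] / 0.3000 = 0.4621 → 0.46
√T = √1 = 1.0000
φ(d₁) = φ(0.46) = 0.3589
vega = S·φ(d₁)·√T = 340·0.3589·1.0000 = 122.0260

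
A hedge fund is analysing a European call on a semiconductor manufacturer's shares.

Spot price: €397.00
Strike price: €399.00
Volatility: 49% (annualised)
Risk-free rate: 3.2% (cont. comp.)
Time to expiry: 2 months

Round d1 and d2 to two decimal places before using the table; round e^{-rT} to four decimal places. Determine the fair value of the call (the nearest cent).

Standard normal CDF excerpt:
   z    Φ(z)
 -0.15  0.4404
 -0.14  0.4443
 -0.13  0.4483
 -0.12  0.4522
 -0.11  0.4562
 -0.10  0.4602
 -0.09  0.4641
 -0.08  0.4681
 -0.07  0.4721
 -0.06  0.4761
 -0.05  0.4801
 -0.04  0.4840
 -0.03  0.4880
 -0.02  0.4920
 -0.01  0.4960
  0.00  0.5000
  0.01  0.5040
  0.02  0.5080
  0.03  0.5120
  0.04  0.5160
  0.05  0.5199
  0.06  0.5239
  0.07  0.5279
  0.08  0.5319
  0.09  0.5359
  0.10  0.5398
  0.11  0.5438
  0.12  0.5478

T = 0.1667;  σ√T = 0.2000
d₁ = [ln(397/399) + (0.032 + ½·0.49²)·0.1667] / (σ√T) = (-0.0050 + 0.0253) / 0.2000 = 0.1016 which rounds to 0.10
d₂ = 0.1016 − 0.2000 = -0.0985 which rounds to -0.10
e^(−rT) = e^(−0.032·0.1667) = 0.9947
N(d₁) = N(0.10) = 0.5398;  N(d₂) = N(-0.10) = 0.4602
C = 397·0.5398 − 399·0.9947·0.4602 = 214.3006 − 182.6466 = 31.6540

€31.65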